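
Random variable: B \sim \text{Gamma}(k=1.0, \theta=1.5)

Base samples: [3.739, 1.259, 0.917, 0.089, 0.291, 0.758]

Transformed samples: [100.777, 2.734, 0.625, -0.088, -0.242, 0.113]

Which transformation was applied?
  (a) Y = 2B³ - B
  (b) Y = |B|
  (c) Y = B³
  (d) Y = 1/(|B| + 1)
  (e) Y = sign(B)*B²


Checking option (a) Y = 2B³ - B:
  B = 3.739 -> Y = 100.777 ✓
  B = 1.259 -> Y = 2.734 ✓
  B = 0.917 -> Y = 0.625 ✓
All samples match this transformation.

(a) 2B³ - B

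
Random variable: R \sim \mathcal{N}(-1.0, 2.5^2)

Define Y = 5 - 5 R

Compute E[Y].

For Y = -5R + 5:
E[Y] = -5 * E[R] + 5
E[R] = -1.0 = -1
E[Y] = -5 * (-1) + 5 = 10

10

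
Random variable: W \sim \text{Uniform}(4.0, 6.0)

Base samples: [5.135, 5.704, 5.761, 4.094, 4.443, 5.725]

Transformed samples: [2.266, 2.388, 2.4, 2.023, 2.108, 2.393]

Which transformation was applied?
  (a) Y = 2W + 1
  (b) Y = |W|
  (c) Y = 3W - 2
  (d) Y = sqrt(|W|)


Checking option (d) Y = sqrt(|W|):
  W = 5.135 -> Y = 2.266 ✓
  W = 5.704 -> Y = 2.388 ✓
  W = 5.761 -> Y = 2.4 ✓
All samples match this transformation.

(d) sqrt(|W|)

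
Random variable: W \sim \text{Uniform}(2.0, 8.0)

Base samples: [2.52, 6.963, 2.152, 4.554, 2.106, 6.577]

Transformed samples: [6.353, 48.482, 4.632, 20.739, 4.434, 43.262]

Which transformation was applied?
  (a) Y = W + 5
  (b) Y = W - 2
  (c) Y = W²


Checking option (c) Y = W²:
  W = 2.52 -> Y = 6.353 ✓
  W = 6.963 -> Y = 48.482 ✓
  W = 2.152 -> Y = 4.632 ✓
All samples match this transformation.

(c) W²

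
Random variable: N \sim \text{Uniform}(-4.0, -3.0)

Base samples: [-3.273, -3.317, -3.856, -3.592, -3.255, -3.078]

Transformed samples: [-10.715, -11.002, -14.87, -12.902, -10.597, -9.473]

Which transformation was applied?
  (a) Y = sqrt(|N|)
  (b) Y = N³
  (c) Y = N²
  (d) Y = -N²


Checking option (d) Y = -N²:
  N = -3.273 -> Y = -10.715 ✓
  N = -3.317 -> Y = -11.002 ✓
  N = -3.856 -> Y = -14.87 ✓
All samples match this transformation.

(d) -N²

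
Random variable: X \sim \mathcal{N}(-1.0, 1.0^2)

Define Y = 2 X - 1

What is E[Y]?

For Y = 2X - 1:
E[Y] = 2 * E[X] - 1
E[X] = -1.0 = -1
E[Y] = 2 * (-1) - 1 = -3

-3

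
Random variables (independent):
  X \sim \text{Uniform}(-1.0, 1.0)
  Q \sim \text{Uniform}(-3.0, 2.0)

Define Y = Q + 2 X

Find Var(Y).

For independent RVs: Var(aX + bY) = a²Var(X) + b²Var(Y)
Var(X) = 0.33333333
Var(Q) = 2.0833333
Var(Y) = 2²*0.33333333 + 1²*2.0833333
= 4*0.33333333 + 1*2.0833333 = 3.4166667

3.4166667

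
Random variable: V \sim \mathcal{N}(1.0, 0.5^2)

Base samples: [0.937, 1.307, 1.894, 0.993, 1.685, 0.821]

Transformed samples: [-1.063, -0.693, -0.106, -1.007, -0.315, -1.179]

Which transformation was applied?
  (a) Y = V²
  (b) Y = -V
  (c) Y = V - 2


Checking option (c) Y = V - 2:
  V = 0.937 -> Y = -1.063 ✓
  V = 1.307 -> Y = -0.693 ✓
  V = 1.894 -> Y = -0.106 ✓
All samples match this transformation.

(c) V - 2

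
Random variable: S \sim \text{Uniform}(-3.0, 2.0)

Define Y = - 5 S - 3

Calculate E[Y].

For Y = -5S - 3:
E[Y] = -5 * E[S] - 3
E[S] = (-3 + 2)/2 = -0.5
E[Y] = -5 * (-0.5) - 3 = -0.5

-0.5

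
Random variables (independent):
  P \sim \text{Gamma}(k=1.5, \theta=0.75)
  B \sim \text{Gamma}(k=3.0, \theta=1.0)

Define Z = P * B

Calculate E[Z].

For independent RVs: E[XY] = E[X]*E[Y]
E[P] = 1.125
E[B] = 3
E[Z] = 1.125 * 3 = 3.375

3.375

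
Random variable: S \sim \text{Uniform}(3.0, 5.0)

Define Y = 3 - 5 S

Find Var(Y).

For Y = aS + b: Var(Y) = a² * Var(S)
Var(S) = (5 - 3)^2/12 = 0.33333333
Var(Y) = (-5)² * 0.33333333 = 25 * 0.33333333 = 8.3333333

8.3333333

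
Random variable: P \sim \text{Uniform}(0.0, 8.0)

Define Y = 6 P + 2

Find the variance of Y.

For Y = aP + b: Var(Y) = a² * Var(P)
Var(P) = (8 - 0)^2/12 = 5.3333333
Var(Y) = 6² * 5.3333333 = 36 * 5.3333333 = 192

192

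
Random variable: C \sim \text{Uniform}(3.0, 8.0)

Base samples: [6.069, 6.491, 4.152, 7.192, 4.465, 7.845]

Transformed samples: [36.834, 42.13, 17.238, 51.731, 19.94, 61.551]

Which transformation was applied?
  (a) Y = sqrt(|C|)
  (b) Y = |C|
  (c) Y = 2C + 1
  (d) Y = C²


Checking option (d) Y = C²:
  C = 6.069 -> Y = 36.834 ✓
  C = 6.491 -> Y = 42.13 ✓
  C = 4.152 -> Y = 17.238 ✓
All samples match this transformation.

(d) C²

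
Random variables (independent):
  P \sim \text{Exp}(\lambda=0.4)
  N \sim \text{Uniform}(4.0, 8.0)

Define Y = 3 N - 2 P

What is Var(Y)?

For independent RVs: Var(aX + bY) = a²Var(X) + b²Var(Y)
Var(P) = 6.25
Var(N) = 1.3333333
Var(Y) = (-2)²*6.25 + 3²*1.3333333
= 4*6.25 + 9*1.3333333 = 37

37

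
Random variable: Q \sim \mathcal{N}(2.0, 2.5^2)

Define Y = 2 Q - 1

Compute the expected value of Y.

For Y = 2Q - 1:
E[Y] = 2 * E[Q] - 1
E[Q] = 2.0 = 2
E[Y] = 2 * 2 - 1 = 3

3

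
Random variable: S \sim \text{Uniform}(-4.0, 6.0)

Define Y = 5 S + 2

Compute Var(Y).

For Y = aS + b: Var(Y) = a² * Var(S)
Var(S) = (6 + 4)^2/12 = 8.3333333
Var(Y) = 5² * 8.3333333 = 25 * 8.3333333 = 208.33333

208.33333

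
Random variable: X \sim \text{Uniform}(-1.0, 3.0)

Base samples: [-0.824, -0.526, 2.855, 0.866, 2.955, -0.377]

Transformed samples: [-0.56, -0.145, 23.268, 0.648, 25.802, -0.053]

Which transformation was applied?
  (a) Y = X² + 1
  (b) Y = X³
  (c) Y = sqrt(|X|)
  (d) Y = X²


Checking option (b) Y = X³:
  X = -0.824 -> Y = -0.56 ✓
  X = -0.526 -> Y = -0.145 ✓
  X = 2.855 -> Y = 23.268 ✓
All samples match this transformation.

(b) X³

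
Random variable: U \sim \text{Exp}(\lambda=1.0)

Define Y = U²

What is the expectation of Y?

E[U²] = Var(U) + (E[U])² = 1 + 1 = 2

2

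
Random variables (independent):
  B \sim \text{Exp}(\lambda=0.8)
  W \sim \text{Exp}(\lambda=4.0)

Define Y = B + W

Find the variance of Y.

For independent RVs: Var(aX + bY) = a²Var(X) + b²Var(Y)
Var(B) = 1.5625
Var(W) = 0.0625
Var(Y) = 1²*1.5625 + 1²*0.0625
= 1*1.5625 + 1*0.0625 = 1.625

1.625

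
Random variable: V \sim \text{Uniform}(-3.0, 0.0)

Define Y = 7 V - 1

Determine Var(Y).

For Y = aV + b: Var(Y) = a² * Var(V)
Var(V) = (0 + 3)^2/12 = 0.75
Var(Y) = 7² * 0.75 = 49 * 0.75 = 36.75

36.75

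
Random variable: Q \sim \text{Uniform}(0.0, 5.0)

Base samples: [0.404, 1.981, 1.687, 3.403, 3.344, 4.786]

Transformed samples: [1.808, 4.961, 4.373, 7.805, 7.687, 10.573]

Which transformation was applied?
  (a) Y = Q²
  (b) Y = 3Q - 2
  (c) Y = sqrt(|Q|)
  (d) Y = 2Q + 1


Checking option (d) Y = 2Q + 1:
  Q = 0.404 -> Y = 1.808 ✓
  Q = 1.981 -> Y = 4.961 ✓
  Q = 1.687 -> Y = 4.373 ✓
All samples match this transformation.

(d) 2Q + 1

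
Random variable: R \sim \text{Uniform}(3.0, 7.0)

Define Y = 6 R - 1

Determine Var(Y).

For Y = aR + b: Var(Y) = a² * Var(R)
Var(R) = (7 - 3)^2/12 = 1.3333333
Var(Y) = 6² * 1.3333333 = 36 * 1.3333333 = 48

48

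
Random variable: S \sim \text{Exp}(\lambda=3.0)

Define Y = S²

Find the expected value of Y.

E[S²] = Var(S) + (E[S])² = 0.11111111 + 0.11111111 = 0.22222222

0.22222222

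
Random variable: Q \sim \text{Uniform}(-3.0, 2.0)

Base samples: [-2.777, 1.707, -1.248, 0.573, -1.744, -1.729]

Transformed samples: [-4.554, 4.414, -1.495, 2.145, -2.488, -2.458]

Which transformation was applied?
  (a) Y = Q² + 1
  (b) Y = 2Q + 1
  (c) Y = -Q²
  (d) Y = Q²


Checking option (b) Y = 2Q + 1:
  Q = -2.777 -> Y = -4.554 ✓
  Q = 1.707 -> Y = 4.414 ✓
  Q = -1.248 -> Y = -1.495 ✓
All samples match this transformation.

(b) 2Q + 1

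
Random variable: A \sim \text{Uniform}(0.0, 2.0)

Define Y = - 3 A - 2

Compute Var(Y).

For Y = aA + b: Var(Y) = a² * Var(A)
Var(A) = (2 - 0)^2/12 = 0.33333333
Var(Y) = (-3)² * 0.33333333 = 9 * 0.33333333 = 3

3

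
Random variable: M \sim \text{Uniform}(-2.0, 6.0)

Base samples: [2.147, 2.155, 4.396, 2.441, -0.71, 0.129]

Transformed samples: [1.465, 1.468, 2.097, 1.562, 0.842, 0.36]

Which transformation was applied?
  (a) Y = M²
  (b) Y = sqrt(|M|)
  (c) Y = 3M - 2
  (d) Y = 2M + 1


Checking option (b) Y = sqrt(|M|):
  M = 2.147 -> Y = 1.465 ✓
  M = 2.155 -> Y = 1.468 ✓
  M = 4.396 -> Y = 2.097 ✓
All samples match this transformation.

(b) sqrt(|M|)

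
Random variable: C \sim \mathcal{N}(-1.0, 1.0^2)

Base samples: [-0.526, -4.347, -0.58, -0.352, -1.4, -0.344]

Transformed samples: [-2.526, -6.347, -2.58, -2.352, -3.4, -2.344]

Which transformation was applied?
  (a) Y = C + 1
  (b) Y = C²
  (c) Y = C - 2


Checking option (c) Y = C - 2:
  C = -0.526 -> Y = -2.526 ✓
  C = -4.347 -> Y = -6.347 ✓
  C = -0.58 -> Y = -2.58 ✓
All samples match this transformation.

(c) C - 2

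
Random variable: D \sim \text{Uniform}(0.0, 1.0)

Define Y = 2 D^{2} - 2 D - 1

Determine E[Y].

E[Y] = 2*E[D²] - 2*E[D] - 1
E[D] = 0.5
E[D²] = Var(D) + (E[D])² = 0.083333333 + 0.25 = 0.33333333
E[Y] = 2*0.33333333 - 2*0.5 - 1 = -1.3333333

-1.3333333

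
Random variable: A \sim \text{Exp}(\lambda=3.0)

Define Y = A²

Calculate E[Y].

Using E[X²] = Var(X) + (E[X])²:
E[A] = 0.33333333
Var(A) = 1/3.0^2 = 0.11111111
E[A²] = 0.11111111 + 0.33333333² = 0.11111111 + 0.11111111 = 0.22222222

0.22222222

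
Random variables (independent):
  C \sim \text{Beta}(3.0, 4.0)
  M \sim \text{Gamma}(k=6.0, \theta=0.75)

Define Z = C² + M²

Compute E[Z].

E[Z] = E[C²] + E[M²]
E[C²] = Var(C) + E[C]² = 0.030612245 + 0.18367347 = 0.21428571
E[M²] = Var(M) + E[M]² = 3.375 + 20.25 = 23.625
E[Z] = 0.21428571 + 23.625 = 23.839286

23.839286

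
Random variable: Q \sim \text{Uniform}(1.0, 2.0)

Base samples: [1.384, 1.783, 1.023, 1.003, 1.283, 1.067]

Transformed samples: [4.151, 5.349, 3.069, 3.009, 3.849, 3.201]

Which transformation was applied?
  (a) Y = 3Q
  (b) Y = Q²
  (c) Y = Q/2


Checking option (a) Y = 3Q:
  Q = 1.384 -> Y = 4.151 ✓
  Q = 1.783 -> Y = 5.349 ✓
  Q = 1.023 -> Y = 3.069 ✓
All samples match this transformation.

(a) 3Q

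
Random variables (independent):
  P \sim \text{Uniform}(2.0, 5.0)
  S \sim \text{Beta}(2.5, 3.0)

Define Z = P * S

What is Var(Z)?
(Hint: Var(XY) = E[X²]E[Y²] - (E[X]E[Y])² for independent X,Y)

Var(XY) = E[X²]E[Y²] - (E[X]E[Y])²
E[P] = 3.5, Var(P) = 0.75
E[S] = 0.45454545, Var(S) = 0.038143675
E[P²] = 0.75 + 3.5² = 13
E[S²] = 0.038143675 + 0.45454545² = 0.24475524
Var(Z) = 13*0.24475524 - (3.5*0.45454545)²
= 3.1818182 - 2.5309917 = 0.65082645

0.65082645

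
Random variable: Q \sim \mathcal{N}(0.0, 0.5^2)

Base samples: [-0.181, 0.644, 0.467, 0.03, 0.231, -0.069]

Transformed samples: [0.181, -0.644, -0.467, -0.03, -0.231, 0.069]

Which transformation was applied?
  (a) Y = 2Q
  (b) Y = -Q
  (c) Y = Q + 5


Checking option (b) Y = -Q:
  Q = -0.181 -> Y = 0.181 ✓
  Q = 0.644 -> Y = -0.644 ✓
  Q = 0.467 -> Y = -0.467 ✓
All samples match this transformation.

(b) -Q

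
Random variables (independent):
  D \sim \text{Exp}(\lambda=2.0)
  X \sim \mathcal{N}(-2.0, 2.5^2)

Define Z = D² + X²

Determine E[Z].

E[Z] = E[D²] + E[X²]
E[D²] = Var(D) + E[D]² = 0.25 + 0.25 = 0.5
E[X²] = Var(X) + E[X]² = 6.25 + 4 = 10.25
E[Z] = 0.5 + 10.25 = 10.75

10.75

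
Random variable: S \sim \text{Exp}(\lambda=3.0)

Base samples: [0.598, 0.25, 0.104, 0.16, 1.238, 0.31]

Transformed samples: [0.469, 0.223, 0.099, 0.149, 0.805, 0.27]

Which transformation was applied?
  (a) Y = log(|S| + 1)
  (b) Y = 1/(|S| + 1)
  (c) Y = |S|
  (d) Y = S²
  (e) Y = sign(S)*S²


Checking option (a) Y = log(|S| + 1):
  S = 0.598 -> Y = 0.469 ✓
  S = 0.25 -> Y = 0.223 ✓
  S = 0.104 -> Y = 0.099 ✓
All samples match this transformation.

(a) log(|S| + 1)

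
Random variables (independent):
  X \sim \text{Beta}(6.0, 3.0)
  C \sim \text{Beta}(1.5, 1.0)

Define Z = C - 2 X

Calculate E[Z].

E[Z] = -2*E[X] + 1*E[C]
E[X] = 0.66666667
E[C] = 0.6
E[Z] = -2*0.66666667 + 1*0.6 = -0.73333333

-0.73333333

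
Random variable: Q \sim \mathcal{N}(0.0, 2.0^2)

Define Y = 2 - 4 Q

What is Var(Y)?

For Y = aQ + b: Var(Y) = a² * Var(Q)
Var(Q) = 2.0^2 = 4
Var(Y) = (-4)² * 4 = 16 * 4 = 64

64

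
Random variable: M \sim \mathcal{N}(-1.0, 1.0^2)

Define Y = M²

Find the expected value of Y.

Using E[X²] = Var(X) + (E[X])²:
E[M] = -1
Var(M) = 1.0^2 = 1
E[M²] = 1 + (-1)² = 1 + 1 = 2

2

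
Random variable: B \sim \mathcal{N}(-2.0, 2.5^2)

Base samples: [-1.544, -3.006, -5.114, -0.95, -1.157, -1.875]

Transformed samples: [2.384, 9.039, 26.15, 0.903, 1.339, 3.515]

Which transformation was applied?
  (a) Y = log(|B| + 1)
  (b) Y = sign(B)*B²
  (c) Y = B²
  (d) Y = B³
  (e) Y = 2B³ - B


Checking option (c) Y = B²:
  B = -1.544 -> Y = 2.384 ✓
  B = -3.006 -> Y = 9.039 ✓
  B = -5.114 -> Y = 26.15 ✓
All samples match this transformation.

(c) B²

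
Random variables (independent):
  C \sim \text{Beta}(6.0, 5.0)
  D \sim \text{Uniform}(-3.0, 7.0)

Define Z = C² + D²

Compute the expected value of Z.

E[Z] = E[C²] + E[D²]
E[C²] = Var(C) + E[C]² = 0.020661157 + 0.29752066 = 0.31818182
E[D²] = Var(D) + E[D]² = 8.3333333 + 4 = 12.333333
E[Z] = 0.31818182 + 12.333333 = 12.651515

12.651515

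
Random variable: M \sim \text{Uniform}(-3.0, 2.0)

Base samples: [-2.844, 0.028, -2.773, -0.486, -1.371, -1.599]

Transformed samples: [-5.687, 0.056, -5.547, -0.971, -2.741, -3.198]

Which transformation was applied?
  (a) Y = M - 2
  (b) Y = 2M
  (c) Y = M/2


Checking option (b) Y = 2M:
  M = -2.844 -> Y = -5.687 ✓
  M = 0.028 -> Y = 0.056 ✓
  M = -2.773 -> Y = -5.547 ✓
All samples match this transformation.

(b) 2M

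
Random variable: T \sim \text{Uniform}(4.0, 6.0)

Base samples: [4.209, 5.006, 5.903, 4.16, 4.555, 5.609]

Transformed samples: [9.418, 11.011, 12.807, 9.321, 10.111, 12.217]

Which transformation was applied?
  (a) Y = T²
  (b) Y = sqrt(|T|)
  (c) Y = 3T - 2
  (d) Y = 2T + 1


Checking option (d) Y = 2T + 1:
  T = 4.209 -> Y = 9.418 ✓
  T = 5.006 -> Y = 11.011 ✓
  T = 5.903 -> Y = 12.807 ✓
All samples match this transformation.

(d) 2T + 1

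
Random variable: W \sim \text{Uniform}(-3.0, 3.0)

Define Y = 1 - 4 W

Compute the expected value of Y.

For Y = -4W + 1:
E[Y] = -4 * E[W] + 1
E[W] = (-3 + 3)/2 = 0
E[Y] = -4 * 0 + 1 = 1

1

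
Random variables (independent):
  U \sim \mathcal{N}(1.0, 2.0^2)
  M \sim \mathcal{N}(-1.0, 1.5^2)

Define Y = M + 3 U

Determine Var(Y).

For independent RVs: Var(aX + bY) = a²Var(X) + b²Var(Y)
Var(U) = 4
Var(M) = 2.25
Var(Y) = 3²*4 + 1²*2.25
= 9*4 + 1*2.25 = 38.25

38.25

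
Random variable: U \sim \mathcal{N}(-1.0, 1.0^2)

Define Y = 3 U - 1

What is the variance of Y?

For Y = aU + b: Var(Y) = a² * Var(U)
Var(U) = 1.0^2 = 1
Var(Y) = 3² * 1 = 9 * 1 = 9

9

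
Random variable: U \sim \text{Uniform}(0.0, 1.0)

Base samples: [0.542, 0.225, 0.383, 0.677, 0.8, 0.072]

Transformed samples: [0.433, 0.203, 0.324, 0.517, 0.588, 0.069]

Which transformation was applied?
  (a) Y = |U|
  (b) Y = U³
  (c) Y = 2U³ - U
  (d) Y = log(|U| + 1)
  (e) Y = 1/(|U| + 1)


Checking option (d) Y = log(|U| + 1):
  U = 0.542 -> Y = 0.433 ✓
  U = 0.225 -> Y = 0.203 ✓
  U = 0.383 -> Y = 0.324 ✓
All samples match this transformation.

(d) log(|U| + 1)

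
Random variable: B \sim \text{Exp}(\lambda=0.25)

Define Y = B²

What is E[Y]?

E[B²] = Var(B) + (E[B])² = 16 + 16 = 32

32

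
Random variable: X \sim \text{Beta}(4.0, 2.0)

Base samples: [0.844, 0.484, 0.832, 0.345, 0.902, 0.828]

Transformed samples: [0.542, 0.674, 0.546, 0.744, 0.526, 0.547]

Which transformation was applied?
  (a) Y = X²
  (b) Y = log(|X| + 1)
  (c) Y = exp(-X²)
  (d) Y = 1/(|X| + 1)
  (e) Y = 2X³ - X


Checking option (d) Y = 1/(|X| + 1):
  X = 0.844 -> Y = 0.542 ✓
  X = 0.484 -> Y = 0.674 ✓
  X = 0.832 -> Y = 0.546 ✓
All samples match this transformation.

(d) 1/(|X| + 1)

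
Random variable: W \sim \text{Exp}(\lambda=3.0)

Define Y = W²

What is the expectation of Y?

E[W²] = Var(W) + (E[W])² = 0.11111111 + 0.11111111 = 0.22222222

0.22222222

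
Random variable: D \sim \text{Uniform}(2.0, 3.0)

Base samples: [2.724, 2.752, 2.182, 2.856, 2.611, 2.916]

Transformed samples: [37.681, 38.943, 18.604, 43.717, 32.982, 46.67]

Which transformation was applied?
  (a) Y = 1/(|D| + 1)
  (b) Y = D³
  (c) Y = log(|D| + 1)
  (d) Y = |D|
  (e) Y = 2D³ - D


Checking option (e) Y = 2D³ - D:
  D = 2.724 -> Y = 37.681 ✓
  D = 2.752 -> Y = 38.943 ✓
  D = 2.182 -> Y = 18.604 ✓
All samples match this transformation.

(e) 2D³ - D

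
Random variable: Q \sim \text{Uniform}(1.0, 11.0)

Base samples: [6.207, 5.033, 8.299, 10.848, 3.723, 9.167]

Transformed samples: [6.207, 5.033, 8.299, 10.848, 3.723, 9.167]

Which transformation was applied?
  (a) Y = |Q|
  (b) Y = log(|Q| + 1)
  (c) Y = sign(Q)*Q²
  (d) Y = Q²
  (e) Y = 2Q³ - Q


Checking option (a) Y = |Q|:
  Q = 6.207 -> Y = 6.207 ✓
  Q = 5.033 -> Y = 5.033 ✓
  Q = 8.299 -> Y = 8.299 ✓
All samples match this transformation.

(a) |Q|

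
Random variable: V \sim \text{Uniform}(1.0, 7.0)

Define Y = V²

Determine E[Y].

Using E[X²] = Var(X) + (E[X])²:
E[V] = 4
Var(V) = (7 - 1)^2/12 = 3
E[V²] = 3 + 4² = 3 + 16 = 19

19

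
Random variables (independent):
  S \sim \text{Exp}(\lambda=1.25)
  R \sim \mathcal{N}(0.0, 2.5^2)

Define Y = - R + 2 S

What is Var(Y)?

For independent RVs: Var(aX + bY) = a²Var(X) + b²Var(Y)
Var(S) = 0.64
Var(R) = 6.25
Var(Y) = 2²*0.64 + (-1)²*6.25
= 4*0.64 + 1*6.25 = 8.81

8.81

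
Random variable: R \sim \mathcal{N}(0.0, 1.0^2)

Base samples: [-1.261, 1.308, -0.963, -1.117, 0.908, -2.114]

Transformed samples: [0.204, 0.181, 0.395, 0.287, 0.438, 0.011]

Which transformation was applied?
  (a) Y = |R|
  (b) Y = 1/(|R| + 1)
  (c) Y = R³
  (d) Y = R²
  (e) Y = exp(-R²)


Checking option (e) Y = exp(-R²):
  R = -1.261 -> Y = 0.204 ✓
  R = 1.308 -> Y = 0.181 ✓
  R = -0.963 -> Y = 0.395 ✓
All samples match this transformation.

(e) exp(-R²)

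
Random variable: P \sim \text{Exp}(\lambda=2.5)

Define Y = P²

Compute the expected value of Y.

E[P²] = Var(P) + (E[P])² = 0.16 + 0.16 = 0.32

0.32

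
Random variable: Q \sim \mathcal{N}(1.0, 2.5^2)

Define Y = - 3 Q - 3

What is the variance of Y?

For Y = aQ + b: Var(Y) = a² * Var(Q)
Var(Q) = 2.5^2 = 6.25
Var(Y) = (-3)² * 6.25 = 9 * 6.25 = 56.25

56.25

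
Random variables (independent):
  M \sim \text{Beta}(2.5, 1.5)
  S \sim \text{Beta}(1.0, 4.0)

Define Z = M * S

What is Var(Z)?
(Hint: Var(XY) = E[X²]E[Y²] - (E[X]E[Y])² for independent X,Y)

Var(XY) = E[X²]E[Y²] - (E[X]E[Y])²
E[M] = 0.625, Var(M) = 0.046875
E[S] = 0.2, Var(S) = 0.026666667
E[M²] = 0.046875 + 0.625² = 0.4375
E[S²] = 0.026666667 + 0.2² = 0.066666667
Var(Z) = 0.4375*0.066666667 - (0.625*0.2)²
= 0.029166667 - 0.015625 = 0.013541667

0.013541667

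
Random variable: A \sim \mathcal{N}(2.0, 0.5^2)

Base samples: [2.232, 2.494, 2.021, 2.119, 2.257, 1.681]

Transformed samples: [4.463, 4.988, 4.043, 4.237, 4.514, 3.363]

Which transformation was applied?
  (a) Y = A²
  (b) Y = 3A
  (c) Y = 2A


Checking option (c) Y = 2A:
  A = 2.232 -> Y = 4.463 ✓
  A = 2.494 -> Y = 4.988 ✓
  A = 2.021 -> Y = 4.043 ✓
All samples match this transformation.

(c) 2A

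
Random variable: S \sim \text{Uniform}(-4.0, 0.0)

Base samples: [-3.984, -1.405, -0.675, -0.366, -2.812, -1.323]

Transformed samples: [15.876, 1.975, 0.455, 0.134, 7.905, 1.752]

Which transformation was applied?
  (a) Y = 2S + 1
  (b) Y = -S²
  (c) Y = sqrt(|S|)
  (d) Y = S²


Checking option (d) Y = S²:
  S = -3.984 -> Y = 15.876 ✓
  S = -1.405 -> Y = 1.975 ✓
  S = -0.675 -> Y = 0.455 ✓
All samples match this transformation.

(d) S²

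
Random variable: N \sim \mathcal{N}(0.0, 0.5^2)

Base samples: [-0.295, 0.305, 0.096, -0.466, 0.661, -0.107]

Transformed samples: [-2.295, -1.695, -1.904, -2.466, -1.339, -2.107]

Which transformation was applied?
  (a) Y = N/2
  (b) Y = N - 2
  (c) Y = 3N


Checking option (b) Y = N - 2:
  N = -0.295 -> Y = -2.295 ✓
  N = 0.305 -> Y = -1.695 ✓
  N = 0.096 -> Y = -1.904 ✓
All samples match this transformation.

(b) N - 2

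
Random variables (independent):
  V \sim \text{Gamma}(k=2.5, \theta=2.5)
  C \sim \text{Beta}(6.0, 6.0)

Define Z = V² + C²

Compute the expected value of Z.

E[Z] = E[V²] + E[C²]
E[V²] = Var(V) + E[V]² = 15.625 + 39.0625 = 54.6875
E[C²] = Var(C) + E[C]² = 0.019230769 + 0.25 = 0.26923077
E[Z] = 54.6875 + 0.26923077 = 54.956731

54.956731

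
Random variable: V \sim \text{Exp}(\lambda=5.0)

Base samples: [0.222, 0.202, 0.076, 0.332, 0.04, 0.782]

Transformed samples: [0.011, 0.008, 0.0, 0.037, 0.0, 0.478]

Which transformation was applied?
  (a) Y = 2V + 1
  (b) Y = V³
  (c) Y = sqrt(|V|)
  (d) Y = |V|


Checking option (b) Y = V³:
  V = 0.222 -> Y = 0.011 ✓
  V = 0.202 -> Y = 0.008 ✓
  V = 0.076 -> Y = 0.0 ✓
All samples match this transformation.

(b) V³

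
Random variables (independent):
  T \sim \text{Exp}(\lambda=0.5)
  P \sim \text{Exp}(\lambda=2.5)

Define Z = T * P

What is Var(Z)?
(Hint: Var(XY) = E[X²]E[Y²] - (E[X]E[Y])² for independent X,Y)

Var(XY) = E[X²]E[Y²] - (E[X]E[Y])²
E[T] = 2, Var(T) = 4
E[P] = 0.4, Var(P) = 0.16
E[T²] = 4 + 2² = 8
E[P²] = 0.16 + 0.4² = 0.32
Var(Z) = 8*0.32 - (2*0.4)²
= 2.56 - 0.64 = 1.92

1.92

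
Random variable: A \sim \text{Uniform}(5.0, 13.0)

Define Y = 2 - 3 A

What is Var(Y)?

For Y = aA + b: Var(Y) = a² * Var(A)
Var(A) = (13 - 5)^2/12 = 5.3333333
Var(Y) = (-3)² * 5.3333333 = 9 * 5.3333333 = 48

48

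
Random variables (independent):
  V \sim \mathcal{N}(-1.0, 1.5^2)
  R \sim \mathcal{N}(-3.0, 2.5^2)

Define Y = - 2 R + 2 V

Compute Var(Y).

For independent RVs: Var(aX + bY) = a²Var(X) + b²Var(Y)
Var(V) = 2.25
Var(R) = 6.25
Var(Y) = 2²*2.25 + (-2)²*6.25
= 4*2.25 + 4*6.25 = 34

34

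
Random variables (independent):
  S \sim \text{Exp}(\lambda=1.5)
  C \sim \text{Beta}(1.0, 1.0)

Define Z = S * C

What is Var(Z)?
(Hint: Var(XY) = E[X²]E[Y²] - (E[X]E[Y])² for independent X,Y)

Var(XY) = E[X²]E[Y²] - (E[X]E[Y])²
E[S] = 0.66666667, Var(S) = 0.44444444
E[C] = 0.5, Var(C) = 0.083333333
E[S²] = 0.44444444 + 0.66666667² = 0.88888889
E[C²] = 0.083333333 + 0.5² = 0.33333333
Var(Z) = 0.88888889*0.33333333 - (0.66666667*0.5)²
= 0.2962963 - 0.11111111 = 0.18518519

0.18518519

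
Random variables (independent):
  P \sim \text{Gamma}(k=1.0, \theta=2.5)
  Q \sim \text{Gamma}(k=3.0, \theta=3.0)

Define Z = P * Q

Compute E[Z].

For independent RVs: E[XY] = E[X]*E[Y]
E[P] = 2.5
E[Q] = 9
E[Z] = 2.5 * 9 = 22.5

22.5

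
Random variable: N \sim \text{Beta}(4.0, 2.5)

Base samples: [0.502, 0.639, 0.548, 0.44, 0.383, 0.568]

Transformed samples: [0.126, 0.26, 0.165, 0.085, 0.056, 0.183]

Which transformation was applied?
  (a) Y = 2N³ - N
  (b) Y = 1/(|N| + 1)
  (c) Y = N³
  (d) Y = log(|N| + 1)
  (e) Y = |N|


Checking option (c) Y = N³:
  N = 0.502 -> Y = 0.126 ✓
  N = 0.639 -> Y = 0.26 ✓
  N = 0.548 -> Y = 0.165 ✓
All samples match this transformation.

(c) N³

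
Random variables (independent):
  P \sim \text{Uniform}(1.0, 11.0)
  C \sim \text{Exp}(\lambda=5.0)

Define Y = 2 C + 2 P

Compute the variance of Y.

For independent RVs: Var(aX + bY) = a²Var(X) + b²Var(Y)
Var(P) = 8.3333333
Var(C) = 0.04
Var(Y) = 2²*8.3333333 + 2²*0.04
= 4*8.3333333 + 4*0.04 = 33.493333

33.493333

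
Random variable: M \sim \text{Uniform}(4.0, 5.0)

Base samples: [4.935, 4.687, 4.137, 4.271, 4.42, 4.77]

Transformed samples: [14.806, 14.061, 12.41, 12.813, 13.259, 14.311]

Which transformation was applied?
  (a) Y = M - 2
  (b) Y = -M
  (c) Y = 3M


Checking option (c) Y = 3M:
  M = 4.935 -> Y = 14.806 ✓
  M = 4.687 -> Y = 14.061 ✓
  M = 4.137 -> Y = 12.41 ✓
All samples match this transformation.

(c) 3M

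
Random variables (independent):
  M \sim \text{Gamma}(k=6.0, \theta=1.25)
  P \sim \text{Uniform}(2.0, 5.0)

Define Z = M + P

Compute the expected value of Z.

E[Z] = 1*E[M] + 1*E[P]
E[M] = 7.5
E[P] = 3.5
E[Z] = 1*7.5 + 1*3.5 = 11

11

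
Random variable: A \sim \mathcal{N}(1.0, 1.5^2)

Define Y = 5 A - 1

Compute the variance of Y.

For Y = aA + b: Var(Y) = a² * Var(A)
Var(A) = 1.5^2 = 2.25
Var(Y) = 5² * 2.25 = 25 * 2.25 = 56.25

56.25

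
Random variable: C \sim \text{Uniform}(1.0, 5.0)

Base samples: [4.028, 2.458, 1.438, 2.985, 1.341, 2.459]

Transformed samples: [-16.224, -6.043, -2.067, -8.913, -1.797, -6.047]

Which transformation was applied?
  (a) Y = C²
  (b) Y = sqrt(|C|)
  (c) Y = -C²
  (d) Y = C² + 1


Checking option (c) Y = -C²:
  C = 4.028 -> Y = -16.224 ✓
  C = 2.458 -> Y = -6.043 ✓
  C = 1.438 -> Y = -2.067 ✓
All samples match this transformation.

(c) -C²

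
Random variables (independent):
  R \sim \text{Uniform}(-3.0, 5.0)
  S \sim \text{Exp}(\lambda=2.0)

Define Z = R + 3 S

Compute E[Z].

E[Z] = 1*E[R] + 3*E[S]
E[R] = 1
E[S] = 0.5
E[Z] = 1*1 + 3*0.5 = 2.5

2.5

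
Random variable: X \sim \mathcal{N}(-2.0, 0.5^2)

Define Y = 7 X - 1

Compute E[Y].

For Y = 7X - 1:
E[Y] = 7 * E[X] - 1
E[X] = -2.0 = -2
E[Y] = 7 * (-2) - 1 = -15

-15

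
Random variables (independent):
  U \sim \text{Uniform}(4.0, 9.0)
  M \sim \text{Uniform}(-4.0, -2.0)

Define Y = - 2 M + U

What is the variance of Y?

For independent RVs: Var(aX + bY) = a²Var(X) + b²Var(Y)
Var(U) = 2.0833333
Var(M) = 0.33333333
Var(Y) = 1²*2.0833333 + (-2)²*0.33333333
= 1*2.0833333 + 4*0.33333333 = 3.4166667

3.4166667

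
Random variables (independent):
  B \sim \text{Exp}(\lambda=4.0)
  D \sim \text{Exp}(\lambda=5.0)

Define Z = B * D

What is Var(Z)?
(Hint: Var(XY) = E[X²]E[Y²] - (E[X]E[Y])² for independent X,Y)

Var(XY) = E[X²]E[Y²] - (E[X]E[Y])²
E[B] = 0.25, Var(B) = 0.0625
E[D] = 0.2, Var(D) = 0.04
E[B²] = 0.0625 + 0.25² = 0.125
E[D²] = 0.04 + 0.2² = 0.08
Var(Z) = 0.125*0.08 - (0.25*0.2)²
= 0.01 - 0.0025 = 0.0075

0.0075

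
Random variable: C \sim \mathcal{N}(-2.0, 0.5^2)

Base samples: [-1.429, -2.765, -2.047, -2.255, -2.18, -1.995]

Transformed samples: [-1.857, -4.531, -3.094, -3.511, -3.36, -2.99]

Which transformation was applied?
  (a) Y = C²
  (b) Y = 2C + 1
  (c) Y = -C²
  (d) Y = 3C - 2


Checking option (b) Y = 2C + 1:
  C = -1.429 -> Y = -1.857 ✓
  C = -2.765 -> Y = -4.531 ✓
  C = -2.047 -> Y = -3.094 ✓
All samples match this transformation.

(b) 2C + 1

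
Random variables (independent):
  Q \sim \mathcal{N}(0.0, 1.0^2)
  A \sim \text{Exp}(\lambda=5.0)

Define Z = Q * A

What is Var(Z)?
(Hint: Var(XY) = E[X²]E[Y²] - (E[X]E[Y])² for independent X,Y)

Var(XY) = E[X²]E[Y²] - (E[X]E[Y])²
E[Q] = 0, Var(Q) = 1
E[A] = 0.2, Var(A) = 0.04
E[Q²] = 1 + 0² = 1
E[A²] = 0.04 + 0.2² = 0.08
Var(Z) = 1*0.08 - (0*0.2)²
= 0.08 - 0 = 0.08

0.08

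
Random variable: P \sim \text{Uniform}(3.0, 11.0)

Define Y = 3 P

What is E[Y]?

For Y = 3P:
E[Y] = 3 * E[P]
E[P] = (3 + 11)/2 = 7
E[Y] = 3 * 7 = 21

21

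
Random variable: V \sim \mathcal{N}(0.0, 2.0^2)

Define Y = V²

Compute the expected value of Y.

Using E[X²] = Var(X) + (E[X])²:
E[V] = 0
Var(V) = 2.0^2 = 4
E[V²] = 4 + 0² = 4 + 0 = 4

4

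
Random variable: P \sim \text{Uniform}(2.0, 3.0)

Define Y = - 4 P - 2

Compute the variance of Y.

For Y = aP + b: Var(Y) = a² * Var(P)
Var(P) = (3 - 2)^2/12 = 0.083333333
Var(Y) = (-4)² * 0.083333333 = 16 * 0.083333333 = 1.3333333

1.3333333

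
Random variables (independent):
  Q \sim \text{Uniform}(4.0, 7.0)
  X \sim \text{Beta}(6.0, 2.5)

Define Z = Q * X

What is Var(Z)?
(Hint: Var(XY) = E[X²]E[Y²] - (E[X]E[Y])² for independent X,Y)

Var(XY) = E[X²]E[Y²] - (E[X]E[Y])²
E[Q] = 5.5, Var(Q) = 0.75
E[X] = 0.70588235, Var(X) = 0.021853943
E[Q²] = 0.75 + 5.5² = 31
E[X²] = 0.021853943 + 0.70588235² = 0.52012384
Var(Z) = 31*0.52012384 - (5.5*0.70588235)²
= 16.123839 - 15.072664 = 1.0511746

1.0511746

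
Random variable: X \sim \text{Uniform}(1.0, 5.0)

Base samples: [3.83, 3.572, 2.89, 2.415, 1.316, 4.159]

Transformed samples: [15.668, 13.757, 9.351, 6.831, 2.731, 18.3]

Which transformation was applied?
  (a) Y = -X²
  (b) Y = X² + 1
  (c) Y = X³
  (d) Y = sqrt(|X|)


Checking option (b) Y = X² + 1:
  X = 3.83 -> Y = 15.668 ✓
  X = 3.572 -> Y = 13.757 ✓
  X = 2.89 -> Y = 9.351 ✓
All samples match this transformation.

(b) X² + 1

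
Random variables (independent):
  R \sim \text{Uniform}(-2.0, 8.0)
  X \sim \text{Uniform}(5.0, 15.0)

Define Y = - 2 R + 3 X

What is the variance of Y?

For independent RVs: Var(aX + bY) = a²Var(X) + b²Var(Y)
Var(R) = 8.3333333
Var(X) = 8.3333333
Var(Y) = (-2)²*8.3333333 + 3²*8.3333333
= 4*8.3333333 + 9*8.3333333 = 108.33333

108.33333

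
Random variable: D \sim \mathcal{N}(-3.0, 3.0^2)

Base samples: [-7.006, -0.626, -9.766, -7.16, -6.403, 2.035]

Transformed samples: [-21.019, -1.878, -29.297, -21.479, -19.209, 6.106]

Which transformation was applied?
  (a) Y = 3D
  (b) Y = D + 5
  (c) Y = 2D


Checking option (a) Y = 3D:
  D = -7.006 -> Y = -21.019 ✓
  D = -0.626 -> Y = -1.878 ✓
  D = -9.766 -> Y = -29.297 ✓
All samples match this transformation.

(a) 3D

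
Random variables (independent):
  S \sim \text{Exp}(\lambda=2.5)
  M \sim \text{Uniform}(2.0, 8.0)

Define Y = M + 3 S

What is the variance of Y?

For independent RVs: Var(aX + bY) = a²Var(X) + b²Var(Y)
Var(S) = 0.16
Var(M) = 3
Var(Y) = 3²*0.16 + 1²*3
= 9*0.16 + 1*3 = 4.44

4.44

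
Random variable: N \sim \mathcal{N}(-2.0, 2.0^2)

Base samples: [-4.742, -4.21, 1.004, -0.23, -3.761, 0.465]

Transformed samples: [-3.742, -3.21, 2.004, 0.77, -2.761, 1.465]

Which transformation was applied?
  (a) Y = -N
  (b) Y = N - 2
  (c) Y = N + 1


Checking option (c) Y = N + 1:
  N = -4.742 -> Y = -3.742 ✓
  N = -4.21 -> Y = -3.21 ✓
  N = 1.004 -> Y = 2.004 ✓
All samples match this transformation.

(c) N + 1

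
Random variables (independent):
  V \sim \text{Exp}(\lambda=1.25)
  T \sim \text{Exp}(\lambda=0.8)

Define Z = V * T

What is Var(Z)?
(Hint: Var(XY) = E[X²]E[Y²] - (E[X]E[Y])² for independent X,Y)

Var(XY) = E[X²]E[Y²] - (E[X]E[Y])²
E[V] = 0.8, Var(V) = 0.64
E[T] = 1.25, Var(T) = 1.5625
E[V²] = 0.64 + 0.8² = 1.28
E[T²] = 1.5625 + 1.25² = 3.125
Var(Z) = 1.28*3.125 - (0.8*1.25)²
= 4 - 1 = 3

3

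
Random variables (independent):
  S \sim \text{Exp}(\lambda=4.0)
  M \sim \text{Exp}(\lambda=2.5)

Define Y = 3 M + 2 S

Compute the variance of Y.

For independent RVs: Var(aX + bY) = a²Var(X) + b²Var(Y)
Var(S) = 0.0625
Var(M) = 0.16
Var(Y) = 2²*0.0625 + 3²*0.16
= 4*0.0625 + 9*0.16 = 1.69

1.69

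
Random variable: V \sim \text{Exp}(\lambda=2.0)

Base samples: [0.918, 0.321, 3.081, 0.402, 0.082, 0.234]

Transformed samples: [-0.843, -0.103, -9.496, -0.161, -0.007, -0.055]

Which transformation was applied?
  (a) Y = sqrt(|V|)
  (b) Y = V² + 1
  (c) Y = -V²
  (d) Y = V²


Checking option (c) Y = -V²:
  V = 0.918 -> Y = -0.843 ✓
  V = 0.321 -> Y = -0.103 ✓
  V = 3.081 -> Y = -9.496 ✓
All samples match this transformation.

(c) -V²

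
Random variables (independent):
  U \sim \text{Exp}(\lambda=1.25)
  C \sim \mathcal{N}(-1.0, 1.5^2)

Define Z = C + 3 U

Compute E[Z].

E[Z] = 3*E[U] + 1*E[C]
E[U] = 0.8
E[C] = -1
E[Z] = 3*0.8 + 1*(-1) = 1.4

1.4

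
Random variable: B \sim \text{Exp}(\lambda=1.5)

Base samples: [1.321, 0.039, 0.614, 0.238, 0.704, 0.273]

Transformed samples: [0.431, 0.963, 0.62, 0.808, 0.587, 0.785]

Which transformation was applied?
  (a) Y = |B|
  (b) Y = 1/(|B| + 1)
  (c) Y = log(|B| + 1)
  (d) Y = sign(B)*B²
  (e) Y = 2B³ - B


Checking option (b) Y = 1/(|B| + 1):
  B = 1.321 -> Y = 0.431 ✓
  B = 0.039 -> Y = 0.963 ✓
  B = 0.614 -> Y = 0.62 ✓
All samples match this transformation.

(b) 1/(|B| + 1)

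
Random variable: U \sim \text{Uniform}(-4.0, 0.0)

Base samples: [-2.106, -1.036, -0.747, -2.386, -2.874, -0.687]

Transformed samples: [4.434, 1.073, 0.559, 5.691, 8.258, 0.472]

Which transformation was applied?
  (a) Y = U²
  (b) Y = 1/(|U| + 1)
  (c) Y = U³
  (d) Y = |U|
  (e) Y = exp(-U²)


Checking option (a) Y = U²:
  U = -2.106 -> Y = 4.434 ✓
  U = -1.036 -> Y = 1.073 ✓
  U = -0.747 -> Y = 0.559 ✓
All samples match this transformation.

(a) U²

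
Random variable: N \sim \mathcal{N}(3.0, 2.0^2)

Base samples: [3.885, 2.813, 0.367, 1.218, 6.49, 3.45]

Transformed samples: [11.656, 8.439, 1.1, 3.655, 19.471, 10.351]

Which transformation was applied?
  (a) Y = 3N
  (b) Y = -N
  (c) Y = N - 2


Checking option (a) Y = 3N:
  N = 3.885 -> Y = 11.656 ✓
  N = 2.813 -> Y = 8.439 ✓
  N = 0.367 -> Y = 1.1 ✓
All samples match this transformation.

(a) 3N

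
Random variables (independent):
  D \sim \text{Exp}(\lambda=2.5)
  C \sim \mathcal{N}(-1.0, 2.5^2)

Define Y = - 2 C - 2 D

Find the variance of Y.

For independent RVs: Var(aX + bY) = a²Var(X) + b²Var(Y)
Var(D) = 0.16
Var(C) = 6.25
Var(Y) = (-2)²*0.16 + (-2)²*6.25
= 4*0.16 + 4*6.25 = 25.64

25.64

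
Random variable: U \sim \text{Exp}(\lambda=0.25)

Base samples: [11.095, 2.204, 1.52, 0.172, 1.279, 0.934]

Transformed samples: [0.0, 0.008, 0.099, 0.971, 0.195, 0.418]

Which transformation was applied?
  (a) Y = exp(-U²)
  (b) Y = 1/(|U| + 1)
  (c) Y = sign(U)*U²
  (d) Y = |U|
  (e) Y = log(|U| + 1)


Checking option (a) Y = exp(-U²):
  U = 11.095 -> Y = 0.0 ✓
  U = 2.204 -> Y = 0.008 ✓
  U = 1.52 -> Y = 0.099 ✓
All samples match this transformation.

(a) exp(-U²)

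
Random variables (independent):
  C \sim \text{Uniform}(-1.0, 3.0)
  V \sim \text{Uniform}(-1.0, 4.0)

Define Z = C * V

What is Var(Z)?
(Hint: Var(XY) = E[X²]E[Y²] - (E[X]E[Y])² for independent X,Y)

Var(XY) = E[X²]E[Y²] - (E[X]E[Y])²
E[C] = 1, Var(C) = 1.3333333
E[V] = 1.5, Var(V) = 2.0833333
E[C²] = 1.3333333 + 1² = 2.3333333
E[V²] = 2.0833333 + 1.5² = 4.3333333
Var(Z) = 2.3333333*4.3333333 - (1*1.5)²
= 10.111111 - 2.25 = 7.8611111

7.8611111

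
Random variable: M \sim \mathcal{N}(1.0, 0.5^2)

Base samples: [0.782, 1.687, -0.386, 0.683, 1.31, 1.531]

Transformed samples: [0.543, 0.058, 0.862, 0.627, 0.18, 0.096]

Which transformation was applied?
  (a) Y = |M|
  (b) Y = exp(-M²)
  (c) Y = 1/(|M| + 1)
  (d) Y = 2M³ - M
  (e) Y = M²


Checking option (b) Y = exp(-M²):
  M = 0.782 -> Y = 0.543 ✓
  M = 1.687 -> Y = 0.058 ✓
  M = -0.386 -> Y = 0.862 ✓
All samples match this transformation.

(b) exp(-M²)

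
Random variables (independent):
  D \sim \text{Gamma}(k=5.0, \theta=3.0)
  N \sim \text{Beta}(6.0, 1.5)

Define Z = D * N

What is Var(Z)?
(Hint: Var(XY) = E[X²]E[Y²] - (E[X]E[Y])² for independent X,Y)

Var(XY) = E[X²]E[Y²] - (E[X]E[Y])²
E[D] = 15, Var(D) = 45
E[N] = 0.8, Var(N) = 0.018823529
E[D²] = 45 + 15² = 270
E[N²] = 0.018823529 + 0.8² = 0.65882353
Var(Z) = 270*0.65882353 - (15*0.8)²
= 177.88235 - 144 = 33.882353

33.882353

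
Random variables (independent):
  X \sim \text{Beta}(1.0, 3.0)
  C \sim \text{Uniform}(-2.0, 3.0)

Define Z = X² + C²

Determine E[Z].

E[Z] = E[X²] + E[C²]
E[X²] = Var(X) + E[X]² = 0.0375 + 0.0625 = 0.1
E[C²] = Var(C) + E[C]² = 2.0833333 + 0.25 = 2.3333333
E[Z] = 0.1 + 2.3333333 = 2.4333333

2.4333333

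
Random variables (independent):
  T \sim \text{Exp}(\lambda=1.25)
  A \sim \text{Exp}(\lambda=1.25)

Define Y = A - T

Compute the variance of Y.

For independent RVs: Var(aX + bY) = a²Var(X) + b²Var(Y)
Var(T) = 0.64
Var(A) = 0.64
Var(Y) = (-1)²*0.64 + 1²*0.64
= 1*0.64 + 1*0.64 = 1.28

1.28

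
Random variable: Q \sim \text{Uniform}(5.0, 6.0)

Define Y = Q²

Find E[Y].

Using E[X²] = Var(X) + (E[X])²:
E[Q] = 5.5
Var(Q) = (6 - 5)^2/12 = 0.083333333
E[Q²] = 0.083333333 + 5.5² = 0.083333333 + 30.25 = 30.333333

30.333333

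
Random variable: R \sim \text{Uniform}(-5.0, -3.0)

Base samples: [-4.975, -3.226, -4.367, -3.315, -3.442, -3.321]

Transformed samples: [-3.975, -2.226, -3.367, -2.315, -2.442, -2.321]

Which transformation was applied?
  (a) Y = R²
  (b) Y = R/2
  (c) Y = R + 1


Checking option (c) Y = R + 1:
  R = -4.975 -> Y = -3.975 ✓
  R = -3.226 -> Y = -2.226 ✓
  R = -4.367 -> Y = -3.367 ✓
All samples match this transformation.

(c) R + 1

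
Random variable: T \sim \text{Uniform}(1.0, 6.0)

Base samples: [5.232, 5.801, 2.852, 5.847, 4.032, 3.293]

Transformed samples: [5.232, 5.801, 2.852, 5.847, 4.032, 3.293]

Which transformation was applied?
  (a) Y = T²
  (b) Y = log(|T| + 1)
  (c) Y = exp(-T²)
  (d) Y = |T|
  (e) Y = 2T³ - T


Checking option (d) Y = |T|:
  T = 5.232 -> Y = 5.232 ✓
  T = 5.801 -> Y = 5.801 ✓
  T = 2.852 -> Y = 2.852 ✓
All samples match this transformation.

(d) |T|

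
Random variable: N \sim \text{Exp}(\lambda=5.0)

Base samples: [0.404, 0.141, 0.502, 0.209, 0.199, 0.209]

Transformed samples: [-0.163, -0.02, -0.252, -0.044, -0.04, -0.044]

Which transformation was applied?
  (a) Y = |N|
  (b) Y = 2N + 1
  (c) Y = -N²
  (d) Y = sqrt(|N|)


Checking option (c) Y = -N²:
  N = 0.404 -> Y = -0.163 ✓
  N = 0.141 -> Y = -0.02 ✓
  N = 0.502 -> Y = -0.252 ✓
All samples match this transformation.

(c) -N²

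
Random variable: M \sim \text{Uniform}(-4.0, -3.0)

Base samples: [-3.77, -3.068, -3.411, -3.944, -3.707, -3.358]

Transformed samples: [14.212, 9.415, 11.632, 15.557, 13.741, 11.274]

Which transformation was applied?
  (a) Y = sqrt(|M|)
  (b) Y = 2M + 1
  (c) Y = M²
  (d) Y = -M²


Checking option (c) Y = M²:
  M = -3.77 -> Y = 14.212 ✓
  M = -3.068 -> Y = 9.415 ✓
  M = -3.411 -> Y = 11.632 ✓
All samples match this transformation.

(c) M²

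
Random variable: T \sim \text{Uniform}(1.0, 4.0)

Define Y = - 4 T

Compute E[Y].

For Y = -4T:
E[Y] = -4 * E[T]
E[T] = (1 + 4)/2 = 2.5
E[Y] = -4 * 2.5 = -10

-10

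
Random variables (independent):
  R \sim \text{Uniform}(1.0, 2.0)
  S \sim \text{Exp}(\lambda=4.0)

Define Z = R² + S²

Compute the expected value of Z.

E[Z] = E[R²] + E[S²]
E[R²] = Var(R) + E[R]² = 0.083333333 + 2.25 = 2.3333333
E[S²] = Var(S) + E[S]² = 0.0625 + 0.0625 = 0.125
E[Z] = 2.3333333 + 0.125 = 2.4583333

2.4583333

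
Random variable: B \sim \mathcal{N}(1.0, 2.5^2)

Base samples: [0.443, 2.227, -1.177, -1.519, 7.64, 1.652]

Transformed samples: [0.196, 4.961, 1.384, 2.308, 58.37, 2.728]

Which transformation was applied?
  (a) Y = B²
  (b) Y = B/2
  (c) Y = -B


Checking option (a) Y = B²:
  B = 0.443 -> Y = 0.196 ✓
  B = 2.227 -> Y = 4.961 ✓
  B = -1.177 -> Y = 1.384 ✓
All samples match this transformation.

(a) B²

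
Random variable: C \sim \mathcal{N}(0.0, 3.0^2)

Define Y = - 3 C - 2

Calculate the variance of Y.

For Y = aC + b: Var(Y) = a² * Var(C)
Var(C) = 3.0^2 = 9
Var(Y) = (-3)² * 9 = 9 * 9 = 81

81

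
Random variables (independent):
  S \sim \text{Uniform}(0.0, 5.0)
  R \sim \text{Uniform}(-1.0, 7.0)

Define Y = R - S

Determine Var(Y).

For independent RVs: Var(aX + bY) = a²Var(X) + b²Var(Y)
Var(S) = 2.0833333
Var(R) = 5.3333333
Var(Y) = (-1)²*2.0833333 + 1²*5.3333333
= 1*2.0833333 + 1*5.3333333 = 7.4166667

7.4166667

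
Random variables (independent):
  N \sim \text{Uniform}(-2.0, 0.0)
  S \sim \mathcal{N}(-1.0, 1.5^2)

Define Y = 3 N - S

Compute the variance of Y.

For independent RVs: Var(aX + bY) = a²Var(X) + b²Var(Y)
Var(N) = 0.33333333
Var(S) = 2.25
Var(Y) = 3²*0.33333333 + (-1)²*2.25
= 9*0.33333333 + 1*2.25 = 5.25

5.25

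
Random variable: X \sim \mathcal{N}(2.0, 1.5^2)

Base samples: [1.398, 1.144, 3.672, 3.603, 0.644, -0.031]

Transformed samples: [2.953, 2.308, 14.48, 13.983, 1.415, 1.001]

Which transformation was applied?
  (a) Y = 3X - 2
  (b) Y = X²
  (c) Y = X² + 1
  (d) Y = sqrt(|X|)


Checking option (c) Y = X² + 1:
  X = 1.398 -> Y = 2.953 ✓
  X = 1.144 -> Y = 2.308 ✓
  X = 3.672 -> Y = 14.48 ✓
All samples match this transformation.

(c) X² + 1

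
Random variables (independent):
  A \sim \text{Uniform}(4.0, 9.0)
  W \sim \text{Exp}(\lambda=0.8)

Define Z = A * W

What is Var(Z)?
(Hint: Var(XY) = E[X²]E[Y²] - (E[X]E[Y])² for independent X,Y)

Var(XY) = E[X²]E[Y²] - (E[X]E[Y])²
E[A] = 6.5, Var(A) = 2.0833333
E[W] = 1.25, Var(W) = 1.5625
E[A²] = 2.0833333 + 6.5² = 44.333333
E[W²] = 1.5625 + 1.25² = 3.125
Var(Z) = 44.333333*3.125 - (6.5*1.25)²
= 138.54167 - 66.015625 = 72.526042

72.526042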